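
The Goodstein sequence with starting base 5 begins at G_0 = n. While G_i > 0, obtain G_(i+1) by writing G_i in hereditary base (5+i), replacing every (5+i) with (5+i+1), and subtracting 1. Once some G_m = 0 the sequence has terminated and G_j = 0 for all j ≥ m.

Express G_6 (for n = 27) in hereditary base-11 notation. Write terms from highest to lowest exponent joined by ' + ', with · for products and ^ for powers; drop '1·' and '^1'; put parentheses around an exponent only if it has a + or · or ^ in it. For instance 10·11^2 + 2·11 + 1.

G_0=27  [base 5] 5^2 + 2  →[5↦6]→  6^2 + 2 = 38  −1 ⇒ G_1=37
G_1=37  [base 6] 6^2 + 1  →[6↦7]→  7^2 + 1 = 50  −1 ⇒ G_2=49
G_2=49  [base 7] 7^2  →[7↦8]→  8^2 = 64  −1 ⇒ G_3=63
G_3=63  [base 8] 7·8 + 7  →[8↦9]→  7·9 + 7 = 70  −1 ⇒ G_4=69
G_4=69  [base 9] 7·9 + 6  →[9↦10]→  7·10 + 6 = 76  −1 ⇒ G_5=75
G_5=75  [base 10] 7·10 + 5  →[10↦11]→  7·11 + 5 = 82  −1 ⇒ G_6=81

7·11 + 4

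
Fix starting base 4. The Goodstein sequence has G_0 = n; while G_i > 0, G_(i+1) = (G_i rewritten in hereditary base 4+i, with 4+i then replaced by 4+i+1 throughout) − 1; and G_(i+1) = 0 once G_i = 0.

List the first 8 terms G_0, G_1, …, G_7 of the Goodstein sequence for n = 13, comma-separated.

(0) 13|_4 = 3·4 + 1 ↦ 3·5 + 1|_5 = 16 ⇒ 15
(1) 15|_5 = 3·5 ↦ 3·6|_6 = 18 ⇒ 17
(2) 17|_6 = 2·6 + 5 ↦ 2·7 + 5|_7 = 19 ⇒ 18
(3) 18|_7 = 2·7 + 4 ↦ 2·8 + 4|_8 = 20 ⇒ 19
(4) 19|_8 = 2·8 + 3 ↦ 2·9 + 3|_9 = 21 ⇒ 20
(5) 20|_9 = 2·9 + 2 ↦ 2·10 + 2|_10 = 22 ⇒ 21
(6) 21|_10 = 2·10 + 1 ↦ 2·11 + 1|_11 = 23 ⇒ 22

13, 15, 17, 18, 19, 20, 21, 22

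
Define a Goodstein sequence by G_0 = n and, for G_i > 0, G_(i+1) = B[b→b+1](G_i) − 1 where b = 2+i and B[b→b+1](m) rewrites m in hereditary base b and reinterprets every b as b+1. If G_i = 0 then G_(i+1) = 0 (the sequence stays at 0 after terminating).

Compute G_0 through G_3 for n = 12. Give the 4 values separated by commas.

step 0: 12 = 2^(2 + 1) + 2^2; sub 3 for 2: 3^(3 + 1) + 3^3; = 108; G_1 = 108−1 = 107
step 1: 107 = 3^(3 + 1) + 2·3^2 + 2·3 + 2; sub 4 for 3: 4^(4 + 1) + 2·4^2 + 2·4 + 2; = 1066; G_2 = 1066−1 = 1065
step 2: 1065 = 4^(4 + 1) + 2·4^2 + 2·4 + 1; sub 5 for 4: 5^(5 + 1) + 2·5^2 + 2·5 + 1; = 15686; G_3 = 15686−1 = 15685

12, 107, 1065, 15685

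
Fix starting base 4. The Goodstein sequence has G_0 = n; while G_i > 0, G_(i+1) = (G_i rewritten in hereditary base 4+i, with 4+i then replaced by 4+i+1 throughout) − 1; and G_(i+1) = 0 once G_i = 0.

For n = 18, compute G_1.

base 4: 18 = 4^2 + 2; at 5: 5^2 + 2 = 27; next = 26
base 5: 26 = 5^2 + 1; at 6: 6^2 + 1 = 37; next = 36

26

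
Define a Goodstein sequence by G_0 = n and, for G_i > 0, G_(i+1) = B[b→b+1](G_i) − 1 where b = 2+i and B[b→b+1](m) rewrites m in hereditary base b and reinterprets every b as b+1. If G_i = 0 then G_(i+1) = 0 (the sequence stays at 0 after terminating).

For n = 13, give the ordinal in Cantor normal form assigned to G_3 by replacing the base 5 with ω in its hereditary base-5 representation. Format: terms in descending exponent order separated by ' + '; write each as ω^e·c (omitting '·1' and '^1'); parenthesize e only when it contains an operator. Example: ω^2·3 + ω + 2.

ω^(ω + 1) + ω^3·3 + ω^2·3 + ω·3 + 2

G_0=13  [base 2] 2^(2 + 1) + 2^2 + 1  →[2↦3]→  3^(3 + 1) + 3^3 + 1 = 109  −1 ⇒ G_1=108
G_1=108  [base 3] 3^(3 + 1) + 3^3  →[3↦4]→  4^(4 + 1) + 4^4 = 1280  −1 ⇒ G_2=1279
G_2=1279  [base 4] 4^(4 + 1) + 3·4^3 + 3·4^2 + 3·4 + 3  →[4↦5]→  5^(5 + 1) + 3·5^3 + 3·5^2 + 3·5 + 3 = 16093  −1 ⇒ G_3=16092
G_3=16092  [base 5] 5^(5 + 1) + 3·5^3 + 3·5^2 + 3·5 + 2  →[5↦6]→  6^(6 + 1) + 3·6^3 + 3·6^2 + 3·6 + 2 = 280712  −1 ⇒ G_4=280711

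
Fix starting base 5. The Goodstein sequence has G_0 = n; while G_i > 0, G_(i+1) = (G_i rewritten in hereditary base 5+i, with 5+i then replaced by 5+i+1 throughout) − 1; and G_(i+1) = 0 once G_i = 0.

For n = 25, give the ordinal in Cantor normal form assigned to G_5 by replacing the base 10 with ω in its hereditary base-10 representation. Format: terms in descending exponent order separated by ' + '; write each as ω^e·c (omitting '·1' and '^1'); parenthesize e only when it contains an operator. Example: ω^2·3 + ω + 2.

step 0: 25 = 5^2; sub 6 for 5: 6^2; = 36; G_1 = 36−1 = 35
step 1: 35 = 5·6 + 5; sub 7 for 6: 5·7 + 5; = 40; G_2 = 40−1 = 39
step 2: 39 = 5·7 + 4; sub 8 for 7: 5·8 + 4; = 44; G_3 = 44−1 = 43
step 3: 43 = 5·8 + 3; sub 9 for 8: 5·9 + 3; = 48; G_4 = 48−1 = 47
step 4: 47 = 5·9 + 2; sub 10 for 9: 5·10 + 2; = 52; G_5 = 52−1 = 51

ω·5 + 1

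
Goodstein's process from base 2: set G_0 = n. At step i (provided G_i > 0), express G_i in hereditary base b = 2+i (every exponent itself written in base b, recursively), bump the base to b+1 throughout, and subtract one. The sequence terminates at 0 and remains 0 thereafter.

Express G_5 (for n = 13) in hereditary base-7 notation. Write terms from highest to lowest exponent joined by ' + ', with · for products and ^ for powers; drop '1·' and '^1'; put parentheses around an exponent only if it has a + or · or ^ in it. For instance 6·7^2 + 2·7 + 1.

(0) 13|_2 = 2^(2 + 1) + 2^2 + 1 ↦ 3^(3 + 1) + 3^3 + 1|_3 = 109 ⇒ 108
(1) 108|_3 = 3^(3 + 1) + 3^3 ↦ 4^(4 + 1) + 4^4|_4 = 1280 ⇒ 1279
(2) 1279|_4 = 4^(4 + 1) + 3·4^3 + 3·4^2 + 3·4 + 3 ↦ 5^(5 + 1) + 3·5^3 + 3·5^2 + 3·5 + 3|_5 = 16093 ⇒ 16092
(3) 16092|_5 = 5^(5 + 1) + 3·5^3 + 3·5^2 + 3·5 + 2 ↦ 6^(6 + 1) + 3·6^3 + 3·6^2 + 3·6 + 2|_6 = 280712 ⇒ 280711
(4) 280711|_6 = 6^(6 + 1) + 3·6^3 + 3·6^2 + 3·6 + 1 ↦ 7^(7 + 1) + 3·7^3 + 3·7^2 + 3·7 + 1|_7 = 5765999 ⇒ 5765998
(5) 5765998|_7 = 7^(7 + 1) + 3·7^3 + 3·7^2 + 3·7 ↦ 8^(8 + 1) + 3·8^3 + 3·8^2 + 3·8|_8 = 134219480 ⇒ 134219479

7^(7 + 1) + 3·7^3 + 3·7^2 + 3·7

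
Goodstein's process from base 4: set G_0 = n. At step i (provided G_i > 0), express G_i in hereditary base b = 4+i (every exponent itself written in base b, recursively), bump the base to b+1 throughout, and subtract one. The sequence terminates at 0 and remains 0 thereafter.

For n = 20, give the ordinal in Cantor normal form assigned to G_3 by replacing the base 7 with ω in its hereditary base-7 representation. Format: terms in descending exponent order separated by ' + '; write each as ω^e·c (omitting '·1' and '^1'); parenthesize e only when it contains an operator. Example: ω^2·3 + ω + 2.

G_0=20  [base 4] 4^2 + 4  →[4↦5]→  5^2 + 5 = 30  −1 ⇒ G_1=29
G_1=29  [base 5] 5^2 + 4  →[5↦6]→  6^2 + 4 = 40  −1 ⇒ G_2=39
G_2=39  [base 6] 6^2 + 3  →[6↦7]→  7^2 + 3 = 52  −1 ⇒ G_3=51
G_3=51  [base 7] 7^2 + 2  →[7↦8]→  8^2 + 2 = 66  −1 ⇒ G_4=65

ω^2 + 2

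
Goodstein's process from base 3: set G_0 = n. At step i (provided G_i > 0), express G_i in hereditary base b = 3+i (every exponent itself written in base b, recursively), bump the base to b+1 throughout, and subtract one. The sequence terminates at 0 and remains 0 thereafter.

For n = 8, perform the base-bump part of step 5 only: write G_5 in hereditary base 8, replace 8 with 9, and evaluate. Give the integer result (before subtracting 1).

12

[0] 8 ≡ 2·3 + 2 (base 3). Lift 4: 10. −1: 9.
[1] 9 ≡ 2·4 + 1 (base 4). Lift 5: 11. −1: 10.
[2] 10 ≡ 2·5 (base 5). Lift 6: 12. −1: 11.
[3] 11 ≡ 6 + 5 (base 6). Lift 7: 12. −1: 11.
[4] 11 ≡ 7 + 4 (base 7). Lift 8: 12. −1: 11.
[5] 11 ≡ 8 + 3 (base 8). Lift 9: 12. −1: 11.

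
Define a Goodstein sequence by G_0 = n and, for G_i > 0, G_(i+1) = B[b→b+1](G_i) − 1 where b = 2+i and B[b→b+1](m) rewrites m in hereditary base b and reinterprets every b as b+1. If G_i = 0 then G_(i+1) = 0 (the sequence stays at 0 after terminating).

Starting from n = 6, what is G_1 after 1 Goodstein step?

29

base 2: 6 = 2^2 + 2; at 3: 3^3 + 3 = 30; next = 29
base 3: 29 = 3^3 + 2; at 4: 4^4 + 2 = 258; next = 257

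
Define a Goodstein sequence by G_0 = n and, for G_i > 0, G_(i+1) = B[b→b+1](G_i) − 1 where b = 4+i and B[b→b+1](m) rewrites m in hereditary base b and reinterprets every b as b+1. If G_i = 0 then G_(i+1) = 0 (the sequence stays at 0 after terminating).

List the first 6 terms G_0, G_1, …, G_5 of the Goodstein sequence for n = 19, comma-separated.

19, 27, 37, 49, 63, 69

step 0: 19 = 4^2 + 3; sub 5 for 4: 5^2 + 3; = 28; G_1 = 28−1 = 27
step 1: 27 = 5^2 + 2; sub 6 for 5: 6^2 + 2; = 38; G_2 = 38−1 = 37
step 2: 37 = 6^2 + 1; sub 7 for 6: 7^2 + 1; = 50; G_3 = 50−1 = 49
step 3: 49 = 7^2; sub 8 for 7: 8^2; = 64; G_4 = 64−1 = 63
step 4: 63 = 7·8 + 7; sub 9 for 8: 7·9 + 7; = 70; G_5 = 70−1 = 69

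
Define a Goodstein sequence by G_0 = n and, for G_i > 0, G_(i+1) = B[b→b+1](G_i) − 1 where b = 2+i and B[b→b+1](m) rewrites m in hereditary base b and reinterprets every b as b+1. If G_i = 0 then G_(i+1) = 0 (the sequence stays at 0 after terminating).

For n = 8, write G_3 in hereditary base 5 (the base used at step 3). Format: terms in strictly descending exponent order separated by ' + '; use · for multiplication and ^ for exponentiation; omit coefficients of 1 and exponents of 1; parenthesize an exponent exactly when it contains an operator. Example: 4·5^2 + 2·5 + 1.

2·5^5 + 2·5^2 + 2·5

G_0 = 8. HB_2(8) = 2^(2 + 1). Bump = 81. G_1 = 80.
G_1 = 80. HB_3(80) = 2·3^3 + 2·3^2 + 2·3 + 2. Bump = 554. G_2 = 553.
G_2 = 553. HB_4(553) = 2·4^4 + 2·4^2 + 2·4 + 1. Bump = 6311. G_3 = 6310.
G_3 = 6310. HB_5(6310) = 2·5^5 + 2·5^2 + 2·5. Bump = 93396. G_4 = 93395.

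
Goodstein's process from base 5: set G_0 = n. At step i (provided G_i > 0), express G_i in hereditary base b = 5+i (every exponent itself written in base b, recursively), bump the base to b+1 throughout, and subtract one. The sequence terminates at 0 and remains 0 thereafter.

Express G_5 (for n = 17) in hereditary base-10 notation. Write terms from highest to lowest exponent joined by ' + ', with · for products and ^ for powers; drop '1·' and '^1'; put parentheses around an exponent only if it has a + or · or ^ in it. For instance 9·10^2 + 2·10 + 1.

2·10 + 5

G_0=17  [base 5] 3·5 + 2  →[5↦6]→  3·6 + 2 = 20  −1 ⇒ G_1=19
G_1=19  [base 6] 3·6 + 1  →[6↦7]→  3·7 + 1 = 22  −1 ⇒ G_2=21
G_2=21  [base 7] 3·7  →[7↦8]→  3·8 = 24  −1 ⇒ G_3=23
G_3=23  [base 8] 2·8 + 7  →[8↦9]→  2·9 + 7 = 25  −1 ⇒ G_4=24
G_4=24  [base 9] 2·9 + 6  →[9↦10]→  2·10 + 6 = 26  −1 ⇒ G_5=25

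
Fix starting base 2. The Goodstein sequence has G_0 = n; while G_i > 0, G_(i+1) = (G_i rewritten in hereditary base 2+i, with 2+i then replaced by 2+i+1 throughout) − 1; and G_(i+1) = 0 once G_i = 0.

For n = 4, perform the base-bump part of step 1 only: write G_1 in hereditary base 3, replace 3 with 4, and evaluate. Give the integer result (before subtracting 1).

42

step 0: 4 = 2^2; sub 3 for 2: 3^3; = 27; G_1 = 27−1 = 26
step 1: 26 = 2·3^2 + 2·3 + 2; sub 4 for 3: 2·4^2 + 2·4 + 2; = 42; G_2 = 42−1 = 41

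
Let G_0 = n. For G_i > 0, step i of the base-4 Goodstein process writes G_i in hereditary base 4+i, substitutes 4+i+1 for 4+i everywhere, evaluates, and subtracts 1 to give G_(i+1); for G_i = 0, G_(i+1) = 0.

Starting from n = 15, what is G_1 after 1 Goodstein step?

(0) 15|_4 = 3·4 + 3 ↦ 3·5 + 3|_5 = 18 ⇒ 17
(1) 17|_5 = 3·5 + 2 ↦ 3·6 + 2|_6 = 20 ⇒ 19

17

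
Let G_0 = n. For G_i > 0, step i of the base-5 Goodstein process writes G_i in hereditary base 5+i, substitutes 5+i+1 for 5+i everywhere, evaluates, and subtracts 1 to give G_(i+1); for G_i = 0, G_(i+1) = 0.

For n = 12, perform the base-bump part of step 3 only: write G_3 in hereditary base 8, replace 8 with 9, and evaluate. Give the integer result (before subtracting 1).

[0] 12 ≡ 2·5 + 2 (base 5). Lift 6: 14. −1: 13.
[1] 13 ≡ 2·6 + 1 (base 6). Lift 7: 15. −1: 14.
[2] 14 ≡ 2·7 (base 7). Lift 8: 16. −1: 15.
[3] 15 ≡ 8 + 7 (base 8). Lift 9: 16. −1: 15.

16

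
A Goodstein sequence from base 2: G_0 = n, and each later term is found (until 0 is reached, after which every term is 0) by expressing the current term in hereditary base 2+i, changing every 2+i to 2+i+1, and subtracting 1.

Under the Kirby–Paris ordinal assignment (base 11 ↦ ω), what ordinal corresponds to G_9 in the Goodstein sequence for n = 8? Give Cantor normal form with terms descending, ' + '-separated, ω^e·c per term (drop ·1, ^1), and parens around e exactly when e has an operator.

ω^ω·2 + ω^2·2 + ω

G_0=8  [base 2] 2^(2 + 1)  →[2↦3]→  3^(3 + 1) = 81  −1 ⇒ G_1=80
G_1=80  [base 3] 2·3^3 + 2·3^2 + 2·3 + 2  →[3↦4]→  2·4^4 + 2·4^2 + 2·4 + 2 = 554  −1 ⇒ G_2=553
G_2=553  [base 4] 2·4^4 + 2·4^2 + 2·4 + 1  →[4↦5]→  2·5^5 + 2·5^2 + 2·5 + 1 = 6311  −1 ⇒ G_3=6310
G_3=6310  [base 5] 2·5^5 + 2·5^2 + 2·5  →[5↦6]→  2·6^6 + 2·6^2 + 2·6 = 93396  −1 ⇒ G_4=93395
G_4=93395  [base 6] 2·6^6 + 2·6^2 + 6 + 5  →[6↦7]→  2·7^7 + 2·7^2 + 7 + 5 = 1647196  −1 ⇒ G_5=1647195
G_5=1647195  [base 7] 2·7^7 + 2·7^2 + 7 + 4  →[7↦8]→  2·8^8 + 2·8^2 + 8 + 4 = 33554572  −1 ⇒ G_6=33554571
G_6=33554571  [base 8] 2·8^8 + 2·8^2 + 8 + 3  →[8↦9]→  2·9^9 + 2·9^2 + 9 + 3 = 774841152  −1 ⇒ G_7=774841151
G_7=774841151  [base 9] 2·9^9 + 2·9^2 + 9 + 2  →[9↦10]→  2·10^10 + 2·10^2 + 10 + 2 = 20000000212  −1 ⇒ G_8=20000000211
G_8=20000000211  [base 10] 2·10^10 + 2·10^2 + 10 + 1  →[10↦11]→  2·11^11 + 2·11^2 + 11 + 1 = 570623341476  −1 ⇒ G_9=570623341475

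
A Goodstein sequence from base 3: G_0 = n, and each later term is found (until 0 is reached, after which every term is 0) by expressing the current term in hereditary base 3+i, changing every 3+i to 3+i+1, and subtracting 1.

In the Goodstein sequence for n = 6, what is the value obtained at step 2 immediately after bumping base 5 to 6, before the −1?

base 3: 6 = 2·3; at 4: 2·4 = 8; next = 7
base 4: 7 = 4 + 3; at 5: 5 + 3 = 8; next = 7
base 5: 7 = 5 + 2; at 6: 6 + 2 = 8; next = 7

8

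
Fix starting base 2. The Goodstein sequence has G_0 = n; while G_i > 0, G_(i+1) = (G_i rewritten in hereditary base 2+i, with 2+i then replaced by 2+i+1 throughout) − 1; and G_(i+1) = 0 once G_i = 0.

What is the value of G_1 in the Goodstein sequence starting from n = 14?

110

step 0: 14 = 2^(2 + 1) + 2^2 + 2; sub 3 for 2: 3^(3 + 1) + 3^3 + 3; = 111; G_1 = 111−1 = 110
step 1: 110 = 3^(3 + 1) + 3^3 + 2; sub 4 for 3: 4^(4 + 1) + 4^4 + 2; = 1282; G_2 = 1282−1 = 1281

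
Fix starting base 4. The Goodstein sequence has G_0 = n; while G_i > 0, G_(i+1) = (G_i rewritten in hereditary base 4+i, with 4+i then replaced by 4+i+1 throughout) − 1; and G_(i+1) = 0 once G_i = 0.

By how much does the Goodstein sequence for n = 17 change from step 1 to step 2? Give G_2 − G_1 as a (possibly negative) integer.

10

17 —HB4→ 4^2 + 1 —bump→ 5^2 + 1 = 26 —(−1)→ 25
25 —HB5→ 5^2 —bump→ 6^2 = 36 —(−1)→ 35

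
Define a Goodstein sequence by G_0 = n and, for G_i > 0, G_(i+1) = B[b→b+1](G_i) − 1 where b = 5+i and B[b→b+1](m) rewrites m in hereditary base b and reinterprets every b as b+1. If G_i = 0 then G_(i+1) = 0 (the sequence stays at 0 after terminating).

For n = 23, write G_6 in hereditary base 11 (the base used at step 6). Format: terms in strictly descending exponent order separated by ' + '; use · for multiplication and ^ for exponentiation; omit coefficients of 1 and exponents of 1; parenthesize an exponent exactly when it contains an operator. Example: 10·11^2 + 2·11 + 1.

23 —HB5→ 4·5 + 3 —bump→ 4·6 + 3 = 27 —(−1)→ 26
26 —HB6→ 4·6 + 2 —bump→ 4·7 + 2 = 30 —(−1)→ 29
29 —HB7→ 4·7 + 1 —bump→ 4·8 + 1 = 33 —(−1)→ 32
32 —HB8→ 4·8 —bump→ 4·9 = 36 —(−1)→ 35
35 —HB9→ 3·9 + 8 —bump→ 3·10 + 8 = 38 —(−1)→ 37
37 —HB10→ 3·10 + 7 —bump→ 3·11 + 7 = 40 —(−1)→ 39
39 —HB11→ 3·11 + 6 —bump→ 3·12 + 6 = 42 —(−1)→ 41

3·11 + 6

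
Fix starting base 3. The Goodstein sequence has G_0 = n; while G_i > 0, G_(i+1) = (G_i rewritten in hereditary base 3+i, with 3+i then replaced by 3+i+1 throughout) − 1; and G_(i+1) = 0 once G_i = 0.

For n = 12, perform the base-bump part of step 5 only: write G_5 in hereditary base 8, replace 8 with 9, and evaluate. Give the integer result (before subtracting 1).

i=0: 12 = 3^2 + 3 (b=3); 3→4: 4^2 + 4 = 20; 20−1 = 19
i=1: 19 = 4^2 + 3 (b=4); 4→5: 5^2 + 3 = 28; 28−1 = 27
i=2: 27 = 5^2 + 2 (b=5); 5→6: 6^2 + 2 = 38; 38−1 = 37
i=3: 37 = 6^2 + 1 (b=6); 6→7: 7^2 + 1 = 50; 50−1 = 49
i=4: 49 = 7^2 (b=7); 7→8: 8^2 = 64; 64−1 = 63
i=5: 63 = 7·8 + 7 (b=8); 8→9: 7·9 + 7 = 70; 70−1 = 69

70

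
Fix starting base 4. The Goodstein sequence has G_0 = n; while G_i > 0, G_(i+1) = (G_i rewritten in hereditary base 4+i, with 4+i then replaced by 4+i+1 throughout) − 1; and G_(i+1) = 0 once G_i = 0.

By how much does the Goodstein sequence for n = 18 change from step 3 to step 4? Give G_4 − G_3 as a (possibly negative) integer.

step 0: 18 = 4^2 + 2; sub 5 for 4: 5^2 + 2; = 27; G_1 = 27−1 = 26
step 1: 26 = 5^2 + 1; sub 6 for 5: 6^2 + 1; = 37; G_2 = 37−1 = 36
step 2: 36 = 6^2; sub 7 for 6: 7^2; = 49; G_3 = 49−1 = 48
step 3: 48 = 6·7 + 6; sub 8 for 7: 6·8 + 6; = 54; G_4 = 54−1 = 53

5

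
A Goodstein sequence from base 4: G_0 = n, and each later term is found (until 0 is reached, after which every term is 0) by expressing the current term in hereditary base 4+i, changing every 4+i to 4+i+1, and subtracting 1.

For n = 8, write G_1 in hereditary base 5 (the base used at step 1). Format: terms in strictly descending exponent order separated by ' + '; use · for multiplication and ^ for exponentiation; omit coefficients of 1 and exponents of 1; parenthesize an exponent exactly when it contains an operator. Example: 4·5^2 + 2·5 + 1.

8 —HB4→ 2·4 —bump→ 2·5 = 10 —(−1)→ 9
9 —HB5→ 5 + 4 —bump→ 6 + 4 = 10 —(−1)→ 9

5 + 4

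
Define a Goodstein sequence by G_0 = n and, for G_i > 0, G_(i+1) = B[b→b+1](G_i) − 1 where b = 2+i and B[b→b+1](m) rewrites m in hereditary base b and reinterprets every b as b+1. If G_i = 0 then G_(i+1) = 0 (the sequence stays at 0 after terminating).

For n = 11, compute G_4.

279937

(0) 11|_2 = 2^(2 + 1) + 2 + 1 ↦ 3^(3 + 1) + 3 + 1|_3 = 85 ⇒ 84
(1) 84|_3 = 3^(3 + 1) + 3 ↦ 4^(4 + 1) + 4|_4 = 1028 ⇒ 1027
(2) 1027|_4 = 4^(4 + 1) + 3 ↦ 5^(5 + 1) + 3|_5 = 15628 ⇒ 15627
(3) 15627|_5 = 5^(5 + 1) + 2 ↦ 6^(6 + 1) + 2|_6 = 279938 ⇒ 279937
(4) 279937|_6 = 6^(6 + 1) + 1 ↦ 7^(7 + 1) + 1|_7 = 5764802 ⇒ 5764801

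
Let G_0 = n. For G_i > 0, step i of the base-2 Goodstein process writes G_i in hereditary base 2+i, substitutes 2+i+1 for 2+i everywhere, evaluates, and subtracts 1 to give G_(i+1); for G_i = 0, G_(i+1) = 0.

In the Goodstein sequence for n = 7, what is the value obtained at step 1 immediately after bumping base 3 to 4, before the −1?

260

7 —HB2→ 2^2 + 2 + 1 —bump→ 3^3 + 3 + 1 = 31 —(−1)→ 30
30 —HB3→ 3^3 + 3 —bump→ 4^4 + 4 = 260 —(−1)→ 259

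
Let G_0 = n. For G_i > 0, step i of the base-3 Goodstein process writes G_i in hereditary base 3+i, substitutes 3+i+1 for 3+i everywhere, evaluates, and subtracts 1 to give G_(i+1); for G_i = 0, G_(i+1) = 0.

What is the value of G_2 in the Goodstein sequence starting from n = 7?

base 3: 7 = 2·3 + 1; at 4: 2·4 + 1 = 9; next = 8
base 4: 8 = 2·4; at 5: 2·5 = 10; next = 9
base 5: 9 = 5 + 4; at 6: 6 + 4 = 10; next = 9

9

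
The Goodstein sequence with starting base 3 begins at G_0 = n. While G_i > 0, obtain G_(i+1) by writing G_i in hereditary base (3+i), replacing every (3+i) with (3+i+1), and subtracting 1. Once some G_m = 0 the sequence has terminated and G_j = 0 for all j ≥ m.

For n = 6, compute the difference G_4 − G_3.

i=0: 6 = 2·3 (b=3); 3→4: 2·4 = 8; 8−1 = 7
i=1: 7 = 4 + 3 (b=4); 4→5: 5 + 3 = 8; 8−1 = 7
i=2: 7 = 5 + 2 (b=5); 5→6: 6 + 2 = 8; 8−1 = 7
i=3: 7 = 6 + 1 (b=6); 6→7: 7 + 1 = 8; 8−1 = 7

0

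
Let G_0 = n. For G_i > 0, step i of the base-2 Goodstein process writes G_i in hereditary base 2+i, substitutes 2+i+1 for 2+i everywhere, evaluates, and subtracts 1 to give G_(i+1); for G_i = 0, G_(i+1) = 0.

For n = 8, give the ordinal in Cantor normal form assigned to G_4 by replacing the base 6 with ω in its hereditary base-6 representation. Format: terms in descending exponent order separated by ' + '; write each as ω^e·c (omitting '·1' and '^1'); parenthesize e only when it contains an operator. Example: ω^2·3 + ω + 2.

step 0: 8 = 2^(2 + 1); sub 3 for 2: 3^(3 + 1); = 81; G_1 = 81−1 = 80
step 1: 80 = 2·3^3 + 2·3^2 + 2·3 + 2; sub 4 for 3: 2·4^4 + 2·4^2 + 2·4 + 2; = 554; G_2 = 554−1 = 553
step 2: 553 = 2·4^4 + 2·4^2 + 2·4 + 1; sub 5 for 4: 2·5^5 + 2·5^2 + 2·5 + 1; = 6311; G_3 = 6311−1 = 6310
step 3: 6310 = 2·5^5 + 2·5^2 + 2·5; sub 6 for 5: 2·6^6 + 2·6^2 + 2·6; = 93396; G_4 = 93396−1 = 93395

ω^ω·2 + ω^2·2 + ω + 5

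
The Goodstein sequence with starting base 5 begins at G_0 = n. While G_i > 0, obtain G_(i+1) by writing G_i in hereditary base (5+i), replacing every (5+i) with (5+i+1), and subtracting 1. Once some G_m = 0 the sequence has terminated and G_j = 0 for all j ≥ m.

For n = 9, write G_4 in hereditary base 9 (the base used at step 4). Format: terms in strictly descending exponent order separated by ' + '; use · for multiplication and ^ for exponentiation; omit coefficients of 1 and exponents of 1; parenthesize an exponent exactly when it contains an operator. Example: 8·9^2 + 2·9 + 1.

base 5: 9 = 5 + 4; at 6: 6 + 4 = 10; next = 9
base 6: 9 = 6 + 3; at 7: 7 + 3 = 10; next = 9
base 7: 9 = 7 + 2; at 8: 8 + 2 = 10; next = 9
base 8: 9 = 8 + 1; at 9: 9 + 1 = 10; next = 9
base 9: 9 = 9; at 10: 10 = 10; next = 9

9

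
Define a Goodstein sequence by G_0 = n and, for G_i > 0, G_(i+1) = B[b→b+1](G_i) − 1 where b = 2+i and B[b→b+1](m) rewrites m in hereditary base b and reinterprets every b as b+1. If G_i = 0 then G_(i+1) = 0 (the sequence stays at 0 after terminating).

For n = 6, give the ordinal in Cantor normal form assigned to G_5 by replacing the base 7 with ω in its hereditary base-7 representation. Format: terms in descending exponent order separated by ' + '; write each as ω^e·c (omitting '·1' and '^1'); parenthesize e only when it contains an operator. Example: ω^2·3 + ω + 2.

G_0 = 6. HB_2(6) = 2^2 + 2. Bump = 30. G_1 = 29.
G_1 = 29. HB_3(29) = 3^3 + 2. Bump = 258. G_2 = 257.
G_2 = 257. HB_4(257) = 4^4 + 1. Bump = 3126. G_3 = 3125.
G_3 = 3125. HB_5(3125) = 5^5. Bump = 46656. G_4 = 46655.
G_4 = 46655. HB_6(46655) = 5·6^5 + 5·6^4 + 5·6^3 + 5·6^2 + 5·6 + 5. Bump = 98040. G_5 = 98039.
G_5 = 98039. HB_7(98039) = 5·7^5 + 5·7^4 + 5·7^3 + 5·7^2 + 5·7 + 4. Bump = 187244. G_6 = 187243.

ω^5·5 + ω^4·5 + ω^3·5 + ω^2·5 + ω·5 + 4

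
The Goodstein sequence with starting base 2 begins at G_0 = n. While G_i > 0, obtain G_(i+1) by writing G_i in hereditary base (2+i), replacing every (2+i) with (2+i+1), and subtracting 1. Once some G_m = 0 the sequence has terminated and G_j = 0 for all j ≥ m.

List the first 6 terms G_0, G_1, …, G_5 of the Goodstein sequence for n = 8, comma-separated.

8, 80, 553, 6310, 93395, 1647195

[0] 8 ≡ 2^(2 + 1) (base 2). Lift 3: 81. −1: 80.
[1] 80 ≡ 2·3^3 + 2·3^2 + 2·3 + 2 (base 3). Lift 4: 554. −1: 553.
[2] 553 ≡ 2·4^4 + 2·4^2 + 2·4 + 1 (base 4). Lift 5: 6311. −1: 6310.
[3] 6310 ≡ 2·5^5 + 2·5^2 + 2·5 (base 5). Lift 6: 93396. −1: 93395.
[4] 93395 ≡ 2·6^6 + 2·6^2 + 6 + 5 (base 6). Lift 7: 1647196. −1: 1647195.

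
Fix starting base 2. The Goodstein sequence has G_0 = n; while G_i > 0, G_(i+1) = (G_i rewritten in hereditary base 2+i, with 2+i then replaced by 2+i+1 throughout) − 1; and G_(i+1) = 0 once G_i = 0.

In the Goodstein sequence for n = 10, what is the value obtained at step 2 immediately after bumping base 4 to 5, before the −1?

base 2: 10 = 2^(2 + 1) + 2; at 3: 3^(3 + 1) + 3 = 84; next = 83
base 3: 83 = 3^(3 + 1) + 2; at 4: 4^(4 + 1) + 2 = 1026; next = 1025
base 4: 1025 = 4^(4 + 1) + 1; at 5: 5^(5 + 1) + 1 = 15626; next = 15625

15626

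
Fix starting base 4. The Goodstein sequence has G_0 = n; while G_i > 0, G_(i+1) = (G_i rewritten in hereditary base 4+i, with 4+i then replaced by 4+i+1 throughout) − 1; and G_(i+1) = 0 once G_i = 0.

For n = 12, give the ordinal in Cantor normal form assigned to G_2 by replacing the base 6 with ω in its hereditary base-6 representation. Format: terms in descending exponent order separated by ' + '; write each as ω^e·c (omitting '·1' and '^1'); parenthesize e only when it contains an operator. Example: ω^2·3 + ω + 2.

ω·2 + 3

G_0 = 12. HB_4(12) = 3·4. Bump = 15. G_1 = 14.
G_1 = 14. HB_5(14) = 2·5 + 4. Bump = 16. G_2 = 15.
G_2 = 15. HB_6(15) = 2·6 + 3. Bump = 17. G_3 = 16.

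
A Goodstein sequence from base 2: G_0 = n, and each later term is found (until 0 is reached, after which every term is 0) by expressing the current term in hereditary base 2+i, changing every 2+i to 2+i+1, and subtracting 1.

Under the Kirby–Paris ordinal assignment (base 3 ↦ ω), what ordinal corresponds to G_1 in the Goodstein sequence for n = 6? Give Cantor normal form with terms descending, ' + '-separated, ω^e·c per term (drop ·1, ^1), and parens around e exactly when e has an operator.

ω^ω + 2

(0) 6|_2 = 2^2 + 2 ↦ 3^3 + 3|_3 = 30 ⇒ 29
(1) 29|_3 = 3^3 + 2 ↦ 4^4 + 2|_4 = 258 ⇒ 257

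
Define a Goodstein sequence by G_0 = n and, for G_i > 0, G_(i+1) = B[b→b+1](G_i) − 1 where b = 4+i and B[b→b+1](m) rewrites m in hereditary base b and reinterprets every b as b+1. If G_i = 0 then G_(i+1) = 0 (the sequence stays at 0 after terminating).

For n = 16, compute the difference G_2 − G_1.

base 4: 16 = 4^2; at 5: 5^2 = 25; next = 24
base 5: 24 = 4·5 + 4; at 6: 4·6 + 4 = 28; next = 27

3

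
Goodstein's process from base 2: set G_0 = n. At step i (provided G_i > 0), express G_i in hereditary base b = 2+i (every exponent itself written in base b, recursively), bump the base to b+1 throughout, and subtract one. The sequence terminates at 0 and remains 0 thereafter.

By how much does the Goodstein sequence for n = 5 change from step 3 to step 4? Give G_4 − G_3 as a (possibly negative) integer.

5 —HB2→ 2^2 + 1 —bump→ 3^3 + 1 = 28 —(−1)→ 27
27 —HB3→ 3^3 —bump→ 4^4 = 256 —(−1)→ 255
255 —HB4→ 3·4^3 + 3·4^2 + 3·4 + 3 —bump→ 3·5^3 + 3·5^2 + 3·5 + 3 = 468 —(−1)→ 467
467 —HB5→ 3·5^3 + 3·5^2 + 3·5 + 2 —bump→ 3·6^3 + 3·6^2 + 3·6 + 2 = 776 —(−1)→ 775

308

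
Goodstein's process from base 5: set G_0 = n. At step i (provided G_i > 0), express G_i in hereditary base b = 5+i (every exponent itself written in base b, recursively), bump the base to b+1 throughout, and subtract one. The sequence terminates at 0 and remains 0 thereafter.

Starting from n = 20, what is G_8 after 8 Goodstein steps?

36

[0] 20 ≡ 4·5 (base 5). Lift 6: 24. −1: 23.
[1] 23 ≡ 3·6 + 5 (base 6). Lift 7: 26. −1: 25.
[2] 25 ≡ 3·7 + 4 (base 7). Lift 8: 28. −1: 27.
[3] 27 ≡ 3·8 + 3 (base 8). Lift 9: 30. −1: 29.
[4] 29 ≡ 3·9 + 2 (base 9). Lift 10: 32. −1: 31.
[5] 31 ≡ 3·10 + 1 (base 10). Lift 11: 34. −1: 33.
[6] 33 ≡ 3·11 (base 11). Lift 12: 36. −1: 35.
[7] 35 ≡ 2·12 + 11 (base 12). Lift 13: 37. −1: 36.
[8] 36 ≡ 2·13 + 10 (base 13). Lift 14: 38. −1: 37.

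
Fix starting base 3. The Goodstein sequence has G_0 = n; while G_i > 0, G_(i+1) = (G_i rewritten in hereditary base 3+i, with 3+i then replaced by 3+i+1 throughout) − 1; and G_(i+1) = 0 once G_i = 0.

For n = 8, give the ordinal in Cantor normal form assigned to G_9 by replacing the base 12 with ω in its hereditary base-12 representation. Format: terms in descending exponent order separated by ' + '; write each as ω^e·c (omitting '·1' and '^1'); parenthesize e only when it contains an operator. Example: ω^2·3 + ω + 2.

11

step 0: 8 = 2·3 + 2; sub 4 for 3: 2·4 + 2; = 10; G_1 = 10−1 = 9
step 1: 9 = 2·4 + 1; sub 5 for 4: 2·5 + 1; = 11; G_2 = 11−1 = 10
step 2: 10 = 2·5; sub 6 for 5: 2·6; = 12; G_3 = 12−1 = 11
step 3: 11 = 6 + 5; sub 7 for 6: 7 + 5; = 12; G_4 = 12−1 = 11
step 4: 11 = 7 + 4; sub 8 for 7: 8 + 4; = 12; G_5 = 12−1 = 11
step 5: 11 = 8 + 3; sub 9 for 8: 9 + 3; = 12; G_6 = 12−1 = 11
step 6: 11 = 9 + 2; sub 10 for 9: 10 + 2; = 12; G_7 = 12−1 = 11
step 7: 11 = 10 + 1; sub 11 for 10: 11 + 1; = 12; G_8 = 12−1 = 11
step 8: 11 = 11; sub 12 for 11: 12; = 12; G_9 = 12−1 = 11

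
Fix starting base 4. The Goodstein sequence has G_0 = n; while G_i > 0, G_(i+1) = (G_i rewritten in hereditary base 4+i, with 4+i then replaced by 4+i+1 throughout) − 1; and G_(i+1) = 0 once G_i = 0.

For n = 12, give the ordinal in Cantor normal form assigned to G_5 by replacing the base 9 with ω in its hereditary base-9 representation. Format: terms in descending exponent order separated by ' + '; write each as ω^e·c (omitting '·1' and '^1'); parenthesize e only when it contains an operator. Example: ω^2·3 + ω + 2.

base 4: 12 = 3·4; at 5: 3·5 = 15; next = 14
base 5: 14 = 2·5 + 4; at 6: 2·6 + 4 = 16; next = 15
base 6: 15 = 2·6 + 3; at 7: 2·7 + 3 = 17; next = 16
base 7: 16 = 2·7 + 2; at 8: 2·8 + 2 = 18; next = 17
base 8: 17 = 2·8 + 1; at 9: 2·9 + 1 = 19; next = 18
base 9: 18 = 2·9; at 10: 2·10 = 20; next = 19

ω·2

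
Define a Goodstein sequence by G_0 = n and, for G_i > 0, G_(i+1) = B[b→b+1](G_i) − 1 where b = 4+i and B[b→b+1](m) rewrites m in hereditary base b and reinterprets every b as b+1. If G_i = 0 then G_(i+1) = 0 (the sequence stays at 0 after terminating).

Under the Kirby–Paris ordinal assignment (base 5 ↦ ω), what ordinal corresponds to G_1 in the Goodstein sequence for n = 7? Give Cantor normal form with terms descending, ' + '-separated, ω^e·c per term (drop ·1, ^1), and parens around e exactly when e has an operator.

base 4: 7 = 4 + 3; at 5: 5 + 3 = 8; next = 7
base 5: 7 = 5 + 2; at 6: 6 + 2 = 8; next = 7

ω + 2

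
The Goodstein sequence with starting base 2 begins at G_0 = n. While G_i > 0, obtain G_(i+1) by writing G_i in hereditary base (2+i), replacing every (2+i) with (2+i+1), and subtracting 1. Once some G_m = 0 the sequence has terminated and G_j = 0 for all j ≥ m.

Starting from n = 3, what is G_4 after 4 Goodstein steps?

1

[0] 3 ≡ 2 + 1 (base 2). Lift 3: 4. −1: 3.
[1] 3 ≡ 3 (base 3). Lift 4: 4. −1: 3.
[2] 3 ≡ 3 (base 4). Lift 5: 3. −1: 2.
[3] 2 ≡ 2 (base 5). Lift 6: 2. −1: 1.
[4] 1 ≡ 1 (base 6). Lift 7: 1. −1: 0.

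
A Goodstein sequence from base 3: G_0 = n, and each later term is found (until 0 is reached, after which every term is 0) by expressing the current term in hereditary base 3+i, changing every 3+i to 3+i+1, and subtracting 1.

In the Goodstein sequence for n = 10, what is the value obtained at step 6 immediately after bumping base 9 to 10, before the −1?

40

[0] 10 ≡ 3^2 + 1 (base 3). Lift 4: 17. −1: 16.
[1] 16 ≡ 4^2 (base 4). Lift 5: 25. −1: 24.
[2] 24 ≡ 4·5 + 4 (base 5). Lift 6: 28. −1: 27.
[3] 27 ≡ 4·6 + 3 (base 6). Lift 7: 31. −1: 30.
[4] 30 ≡ 4·7 + 2 (base 7). Lift 8: 34. −1: 33.
[5] 33 ≡ 4·8 + 1 (base 8). Lift 9: 37. −1: 36.
[6] 36 ≡ 4·9 (base 9). Lift 10: 40. −1: 39.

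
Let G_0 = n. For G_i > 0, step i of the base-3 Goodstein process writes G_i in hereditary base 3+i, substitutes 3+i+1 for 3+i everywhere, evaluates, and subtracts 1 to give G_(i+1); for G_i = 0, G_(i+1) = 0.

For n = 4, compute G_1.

step 0: 4 = 3 + 1; sub 4 for 3: 4 + 1; = 5; G_1 = 5−1 = 4
step 1: 4 = 4; sub 5 for 4: 5; = 5; G_2 = 5−1 = 4

4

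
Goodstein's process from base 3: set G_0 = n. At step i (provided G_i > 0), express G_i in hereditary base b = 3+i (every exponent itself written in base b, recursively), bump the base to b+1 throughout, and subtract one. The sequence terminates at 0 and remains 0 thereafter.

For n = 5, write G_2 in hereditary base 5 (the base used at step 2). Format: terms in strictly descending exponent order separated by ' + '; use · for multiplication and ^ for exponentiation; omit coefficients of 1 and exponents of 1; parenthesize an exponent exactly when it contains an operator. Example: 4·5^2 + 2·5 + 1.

5

G_0 = 5. HB_3(5) = 3 + 2. Bump = 6. G_1 = 5.
G_1 = 5. HB_4(5) = 4 + 1. Bump = 6. G_2 = 5.
G_2 = 5. HB_5(5) = 5. Bump = 6. G_3 = 5.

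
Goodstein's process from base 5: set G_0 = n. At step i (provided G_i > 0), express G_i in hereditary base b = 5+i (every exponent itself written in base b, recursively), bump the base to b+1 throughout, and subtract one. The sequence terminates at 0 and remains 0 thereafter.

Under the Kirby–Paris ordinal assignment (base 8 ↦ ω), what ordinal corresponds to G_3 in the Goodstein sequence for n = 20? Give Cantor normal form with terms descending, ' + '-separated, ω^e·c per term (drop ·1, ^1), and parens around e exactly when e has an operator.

step 0: 20 = 4·5; sub 6 for 5: 4·6; = 24; G_1 = 24−1 = 23
step 1: 23 = 3·6 + 5; sub 7 for 6: 3·7 + 5; = 26; G_2 = 26−1 = 25
step 2: 25 = 3·7 + 4; sub 8 for 7: 3·8 + 4; = 28; G_3 = 28−1 = 27
step 3: 27 = 3·8 + 3; sub 9 for 8: 3·9 + 3; = 30; G_4 = 30−1 = 29

ω·3 + 3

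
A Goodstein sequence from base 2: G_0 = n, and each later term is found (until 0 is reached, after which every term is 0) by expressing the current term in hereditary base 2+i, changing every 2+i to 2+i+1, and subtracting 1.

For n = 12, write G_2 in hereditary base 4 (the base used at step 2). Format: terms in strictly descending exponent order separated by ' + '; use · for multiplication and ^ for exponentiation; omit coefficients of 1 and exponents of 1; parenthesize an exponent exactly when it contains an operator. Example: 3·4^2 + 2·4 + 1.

step 0: 12 = 2^(2 + 1) + 2^2; sub 3 for 2: 3^(3 + 1) + 3^3; = 108; G_1 = 108−1 = 107
step 1: 107 = 3^(3 + 1) + 2·3^2 + 2·3 + 2; sub 4 for 3: 4^(4 + 1) + 2·4^2 + 2·4 + 2; = 1066; G_2 = 1066−1 = 1065
step 2: 1065 = 4^(4 + 1) + 2·4^2 + 2·4 + 1; sub 5 for 4: 5^(5 + 1) + 2·5^2 + 2·5 + 1; = 15686; G_3 = 15686−1 = 15685

4^(4 + 1) + 2·4^2 + 2·4 + 1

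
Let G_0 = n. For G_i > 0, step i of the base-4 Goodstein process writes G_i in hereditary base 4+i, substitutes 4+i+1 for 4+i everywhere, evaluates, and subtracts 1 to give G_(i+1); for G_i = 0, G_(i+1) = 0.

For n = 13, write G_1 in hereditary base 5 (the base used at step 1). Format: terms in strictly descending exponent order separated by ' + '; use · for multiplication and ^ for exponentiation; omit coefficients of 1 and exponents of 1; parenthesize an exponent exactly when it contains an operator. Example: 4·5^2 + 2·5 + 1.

G_0 = 13. HB_4(13) = 3·4 + 1. Bump = 16. G_1 = 15.
G_1 = 15. HB_5(15) = 3·5. Bump = 18. G_2 = 17.

3·5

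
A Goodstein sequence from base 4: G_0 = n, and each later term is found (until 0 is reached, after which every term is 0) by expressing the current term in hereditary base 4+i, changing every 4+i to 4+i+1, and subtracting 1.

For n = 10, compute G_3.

13

step 0: 10 = 2·4 + 2; sub 5 for 4: 2·5 + 2; = 12; G_1 = 12−1 = 11
step 1: 11 = 2·5 + 1; sub 6 for 5: 2·6 + 1; = 13; G_2 = 13−1 = 12
step 2: 12 = 2·6; sub 7 for 6: 2·7; = 14; G_3 = 14−1 = 13
step 3: 13 = 7 + 6; sub 8 for 7: 8 + 6; = 14; G_4 = 14−1 = 13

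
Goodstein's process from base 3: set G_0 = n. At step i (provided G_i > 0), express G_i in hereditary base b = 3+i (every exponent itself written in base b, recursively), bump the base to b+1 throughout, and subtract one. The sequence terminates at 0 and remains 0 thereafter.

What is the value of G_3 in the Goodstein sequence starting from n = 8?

11

(0) 8|_3 = 2·3 + 2 ↦ 2·4 + 2|_4 = 10 ⇒ 9
(1) 9|_4 = 2·4 + 1 ↦ 2·5 + 1|_5 = 11 ⇒ 10
(2) 10|_5 = 2·5 ↦ 2·6|_6 = 12 ⇒ 11
(3) 11|_6 = 6 + 5 ↦ 7 + 5|_7 = 12 ⇒ 11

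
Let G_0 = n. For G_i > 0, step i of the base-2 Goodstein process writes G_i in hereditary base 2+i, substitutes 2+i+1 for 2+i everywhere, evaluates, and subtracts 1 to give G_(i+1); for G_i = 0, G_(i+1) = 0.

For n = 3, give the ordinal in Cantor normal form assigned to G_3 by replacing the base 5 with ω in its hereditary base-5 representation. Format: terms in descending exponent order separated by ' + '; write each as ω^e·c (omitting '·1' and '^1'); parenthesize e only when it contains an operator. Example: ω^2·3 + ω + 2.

2

G_0=3  [base 2] 2 + 1  →[2↦3]→  3 + 1 = 4  −1 ⇒ G_1=3
G_1=3  [base 3] 3  →[3↦4]→  4 = 4  −1 ⇒ G_2=3
G_2=3  [base 4] 3  →[4↦5]→  3 = 3  −1 ⇒ G_3=2
G_3=2  [base 5] 2  →[5↦6]→  2 = 2  −1 ⇒ G_4=1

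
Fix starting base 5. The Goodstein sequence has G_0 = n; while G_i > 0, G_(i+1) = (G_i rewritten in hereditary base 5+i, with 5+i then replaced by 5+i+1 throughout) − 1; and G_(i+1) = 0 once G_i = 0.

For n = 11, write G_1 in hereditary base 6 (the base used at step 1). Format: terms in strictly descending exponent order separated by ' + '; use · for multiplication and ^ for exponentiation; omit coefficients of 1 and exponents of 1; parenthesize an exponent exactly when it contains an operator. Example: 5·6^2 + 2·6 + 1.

2·6

base 5: 11 = 2·5 + 1; at 6: 2·6 + 1 = 13; next = 12
base 6: 12 = 2·6; at 7: 2·7 = 14; next = 13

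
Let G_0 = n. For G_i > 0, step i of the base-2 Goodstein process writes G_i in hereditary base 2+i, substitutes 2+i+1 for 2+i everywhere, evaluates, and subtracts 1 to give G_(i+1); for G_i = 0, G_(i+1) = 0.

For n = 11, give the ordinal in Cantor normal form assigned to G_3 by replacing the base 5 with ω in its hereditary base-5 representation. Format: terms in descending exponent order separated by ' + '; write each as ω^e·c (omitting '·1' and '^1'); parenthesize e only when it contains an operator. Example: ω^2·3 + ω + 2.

step 0: 11 = 2^(2 + 1) + 2 + 1; sub 3 for 2: 3^(3 + 1) + 3 + 1; = 85; G_1 = 85−1 = 84
step 1: 84 = 3^(3 + 1) + 3; sub 4 for 3: 4^(4 + 1) + 4; = 1028; G_2 = 1028−1 = 1027
step 2: 1027 = 4^(4 + 1) + 3; sub 5 for 4: 5^(5 + 1) + 3; = 15628; G_3 = 15628−1 = 15627

ω^(ω + 1) + 2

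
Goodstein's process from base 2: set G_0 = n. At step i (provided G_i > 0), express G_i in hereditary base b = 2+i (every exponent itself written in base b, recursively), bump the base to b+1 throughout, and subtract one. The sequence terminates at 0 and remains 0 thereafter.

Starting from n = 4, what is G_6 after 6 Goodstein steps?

4 —HB2→ 2^2 —bump→ 3^3 = 27 —(−1)→ 26
26 —HB3→ 2·3^2 + 2·3 + 2 —bump→ 2·4^2 + 2·4 + 2 = 42 —(−1)→ 41
41 —HB4→ 2·4^2 + 2·4 + 1 —bump→ 2·5^2 + 2·5 + 1 = 61 —(−1)→ 60
60 —HB5→ 2·5^2 + 2·5 —bump→ 2·6^2 + 2·6 = 84 —(−1)→ 83
83 —HB6→ 2·6^2 + 6 + 5 —bump→ 2·7^2 + 7 + 5 = 110 —(−1)→ 109
109 —HB7→ 2·7^2 + 7 + 4 —bump→ 2·8^2 + 8 + 4 = 140 —(−1)→ 139
139 —HB8→ 2·8^2 + 8 + 3 —bump→ 2·9^2 + 9 + 3 = 174 —(−1)→ 173

139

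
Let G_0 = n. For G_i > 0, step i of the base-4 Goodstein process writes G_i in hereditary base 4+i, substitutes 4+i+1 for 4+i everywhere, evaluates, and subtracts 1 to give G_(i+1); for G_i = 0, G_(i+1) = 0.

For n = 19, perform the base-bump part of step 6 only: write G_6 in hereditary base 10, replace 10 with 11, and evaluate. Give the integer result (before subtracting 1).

82

step 0: 19 = 4^2 + 3; sub 5 for 4: 5^2 + 3; = 28; G_1 = 28−1 = 27
step 1: 27 = 5^2 + 2; sub 6 for 5: 6^2 + 2; = 38; G_2 = 38−1 = 37
step 2: 37 = 6^2 + 1; sub 7 for 6: 7^2 + 1; = 50; G_3 = 50−1 = 49
step 3: 49 = 7^2; sub 8 for 7: 8^2; = 64; G_4 = 64−1 = 63
step 4: 63 = 7·8 + 7; sub 9 for 8: 7·9 + 7; = 70; G_5 = 70−1 = 69
step 5: 69 = 7·9 + 6; sub 10 for 9: 7·10 + 6; = 76; G_6 = 76−1 = 75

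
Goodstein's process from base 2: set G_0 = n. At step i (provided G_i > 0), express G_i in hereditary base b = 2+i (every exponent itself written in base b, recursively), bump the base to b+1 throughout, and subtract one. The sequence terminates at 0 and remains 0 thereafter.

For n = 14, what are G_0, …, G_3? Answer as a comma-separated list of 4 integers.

i=0: 14 = 2^(2 + 1) + 2^2 + 2 (b=2); 2→3: 3^(3 + 1) + 3^3 + 3 = 111; 111−1 = 110
i=1: 110 = 3^(3 + 1) + 3^3 + 2 (b=3); 3→4: 4^(4 + 1) + 4^4 + 2 = 1282; 1282−1 = 1281
i=2: 1281 = 4^(4 + 1) + 4^4 + 1 (b=4); 4→5: 5^(5 + 1) + 5^5 + 1 = 18751; 18751−1 = 18750

14, 110, 1281, 18750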